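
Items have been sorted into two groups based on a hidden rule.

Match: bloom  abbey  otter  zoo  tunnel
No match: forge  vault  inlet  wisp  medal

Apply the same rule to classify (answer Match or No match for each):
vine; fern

No match, No match

'Match' ⟺ has a double letter.
vine: no doubled letter — does not fit, so No match. fern: no doubled letter — does not fit, so No match.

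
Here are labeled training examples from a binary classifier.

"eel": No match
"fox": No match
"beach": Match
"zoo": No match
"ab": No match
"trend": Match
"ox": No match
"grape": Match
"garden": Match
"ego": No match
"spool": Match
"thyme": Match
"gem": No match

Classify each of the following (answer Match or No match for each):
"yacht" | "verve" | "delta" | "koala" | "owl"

One predicate separates the groups cleanly: length ≥ 5.
"yacht" — length 5, hence Match.
"verve" — length 5, hence Match.
"delta" — length 5, hence Match.
"koala" — length 5, hence Match.
"owl" — length 3, hence No match.

Match, Match, Match, Match, No match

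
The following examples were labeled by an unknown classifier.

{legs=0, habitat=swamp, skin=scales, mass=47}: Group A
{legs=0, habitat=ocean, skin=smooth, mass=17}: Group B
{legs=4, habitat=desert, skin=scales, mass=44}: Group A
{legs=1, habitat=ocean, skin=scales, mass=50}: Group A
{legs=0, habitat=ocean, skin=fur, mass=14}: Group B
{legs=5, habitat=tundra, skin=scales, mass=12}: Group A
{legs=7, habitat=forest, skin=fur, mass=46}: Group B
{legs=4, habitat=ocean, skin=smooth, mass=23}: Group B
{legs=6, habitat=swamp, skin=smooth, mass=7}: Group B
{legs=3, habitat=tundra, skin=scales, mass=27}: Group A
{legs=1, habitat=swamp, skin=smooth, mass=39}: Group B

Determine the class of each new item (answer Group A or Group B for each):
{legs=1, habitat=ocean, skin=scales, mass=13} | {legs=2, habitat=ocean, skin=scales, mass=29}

Group A, Group A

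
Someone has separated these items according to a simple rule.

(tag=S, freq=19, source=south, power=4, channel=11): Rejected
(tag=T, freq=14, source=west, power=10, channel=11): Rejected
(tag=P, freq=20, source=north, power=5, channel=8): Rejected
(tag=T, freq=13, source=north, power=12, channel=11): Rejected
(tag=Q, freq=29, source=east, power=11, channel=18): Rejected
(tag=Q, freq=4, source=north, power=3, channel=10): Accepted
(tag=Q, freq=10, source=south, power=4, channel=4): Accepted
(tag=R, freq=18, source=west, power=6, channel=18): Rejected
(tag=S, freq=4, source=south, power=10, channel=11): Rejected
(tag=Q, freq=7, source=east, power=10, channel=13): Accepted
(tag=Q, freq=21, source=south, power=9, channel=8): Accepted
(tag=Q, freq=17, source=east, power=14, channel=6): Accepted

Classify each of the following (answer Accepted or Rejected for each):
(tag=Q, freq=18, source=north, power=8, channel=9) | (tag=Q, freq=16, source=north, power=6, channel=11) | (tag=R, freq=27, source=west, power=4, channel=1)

Accepted, Accepted, Rejected

The rule appears to be: tag is Q AND freq ≤ 21.
(tag=Q, freq=18, source=north, power=8, channel=9): tag is Q, freq = 18 — qualifies, so Accepted. (tag=Q, freq=16, source=north, power=6, channel=11): tag is Q, freq = 16 — qualifies, so Accepted. (tag=R, freq=27, source=west, power=4, channel=1): tag is R, freq = 27 — does not fit, so Rejected.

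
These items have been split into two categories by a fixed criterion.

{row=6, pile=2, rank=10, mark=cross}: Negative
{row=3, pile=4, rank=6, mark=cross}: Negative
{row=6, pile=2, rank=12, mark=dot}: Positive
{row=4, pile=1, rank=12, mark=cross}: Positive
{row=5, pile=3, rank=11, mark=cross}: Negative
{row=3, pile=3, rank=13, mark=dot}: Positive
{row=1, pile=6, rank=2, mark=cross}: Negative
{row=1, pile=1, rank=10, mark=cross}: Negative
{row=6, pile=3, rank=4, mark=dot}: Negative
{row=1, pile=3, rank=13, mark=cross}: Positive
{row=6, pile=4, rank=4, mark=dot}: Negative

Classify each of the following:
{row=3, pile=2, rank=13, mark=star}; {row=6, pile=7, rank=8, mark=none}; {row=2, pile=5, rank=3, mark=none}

Every 'Positive' example satisfies: rank ≥ 12. None of the 'Negative' examples do.

Positive, Negative, Negative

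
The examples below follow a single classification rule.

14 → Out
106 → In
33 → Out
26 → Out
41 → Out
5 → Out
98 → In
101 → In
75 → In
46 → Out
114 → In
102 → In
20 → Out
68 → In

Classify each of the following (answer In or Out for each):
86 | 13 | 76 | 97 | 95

In, Out, In, In, In

All 'In' examples share one property — at least 68 — and every 'Out' example lacks it.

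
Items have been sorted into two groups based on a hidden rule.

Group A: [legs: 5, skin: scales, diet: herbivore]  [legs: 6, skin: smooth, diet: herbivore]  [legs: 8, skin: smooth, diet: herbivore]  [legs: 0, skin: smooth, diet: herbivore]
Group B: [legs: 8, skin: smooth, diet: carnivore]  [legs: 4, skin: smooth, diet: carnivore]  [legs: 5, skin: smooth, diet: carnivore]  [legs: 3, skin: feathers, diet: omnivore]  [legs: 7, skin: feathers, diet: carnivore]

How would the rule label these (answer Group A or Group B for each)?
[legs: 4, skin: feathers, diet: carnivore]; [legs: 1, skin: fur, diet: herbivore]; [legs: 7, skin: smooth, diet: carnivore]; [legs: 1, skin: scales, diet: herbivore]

Group B, Group A, Group B, Group A

The distinguishing property — diet is herbivore — holds for all the 'Group A' cases and none of the 'Group B' cases.
Group B: [legs: 4, skin: feathers, diet: carnivore], since diet is carnivore. Group A: [legs: 1, skin: fur, diet: herbivore], since diet is herbivore. Group B: [legs: 7, skin: smooth, diet: carnivore], since diet is carnivore. Group A: [legs: 1, skin: scales, diet: herbivore], since diet is herbivore.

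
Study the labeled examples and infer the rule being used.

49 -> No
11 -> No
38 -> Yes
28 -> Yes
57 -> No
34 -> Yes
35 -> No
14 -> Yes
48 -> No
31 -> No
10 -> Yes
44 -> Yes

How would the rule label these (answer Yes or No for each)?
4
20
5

Every 'Yes' example satisfies: even AND at most 44. None of the 'No' examples do.
4: 4 is even, 4 ≤ 44, has this property → Yes. 20: 20 is even, 20 ≤ 44, has this property → Yes. 5: 5 is odd, 5 ≤ 44, does not fit → No.

Yes, Yes, No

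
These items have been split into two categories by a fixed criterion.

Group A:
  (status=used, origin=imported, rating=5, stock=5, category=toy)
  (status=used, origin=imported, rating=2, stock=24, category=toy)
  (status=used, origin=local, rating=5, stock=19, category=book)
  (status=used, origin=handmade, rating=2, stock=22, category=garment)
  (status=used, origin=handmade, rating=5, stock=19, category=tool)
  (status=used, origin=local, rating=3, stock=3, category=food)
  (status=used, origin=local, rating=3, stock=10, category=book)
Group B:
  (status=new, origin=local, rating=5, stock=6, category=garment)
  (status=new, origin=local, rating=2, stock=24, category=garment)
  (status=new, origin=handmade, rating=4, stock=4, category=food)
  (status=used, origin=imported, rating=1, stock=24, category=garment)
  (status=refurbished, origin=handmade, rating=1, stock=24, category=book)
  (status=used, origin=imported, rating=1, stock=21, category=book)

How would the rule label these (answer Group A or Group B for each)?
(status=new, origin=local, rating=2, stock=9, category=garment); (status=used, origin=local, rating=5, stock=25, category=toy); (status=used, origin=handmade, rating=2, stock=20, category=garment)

A rule that fits every label: status is used AND rating ≥ 2 — true of each 'Group A' example, false of each 'Group B' one.
Group B: (status=new, origin=local, rating=2, stock=9, category=garment), since status is new, rating = 2.
Group A: (status=used, origin=local, rating=5, stock=25, category=toy), since status is used, rating = 5.
Group A: (status=used, origin=handmade, rating=2, stock=20, category=garment), since status is used, rating = 2.

Group B, Group A, Group A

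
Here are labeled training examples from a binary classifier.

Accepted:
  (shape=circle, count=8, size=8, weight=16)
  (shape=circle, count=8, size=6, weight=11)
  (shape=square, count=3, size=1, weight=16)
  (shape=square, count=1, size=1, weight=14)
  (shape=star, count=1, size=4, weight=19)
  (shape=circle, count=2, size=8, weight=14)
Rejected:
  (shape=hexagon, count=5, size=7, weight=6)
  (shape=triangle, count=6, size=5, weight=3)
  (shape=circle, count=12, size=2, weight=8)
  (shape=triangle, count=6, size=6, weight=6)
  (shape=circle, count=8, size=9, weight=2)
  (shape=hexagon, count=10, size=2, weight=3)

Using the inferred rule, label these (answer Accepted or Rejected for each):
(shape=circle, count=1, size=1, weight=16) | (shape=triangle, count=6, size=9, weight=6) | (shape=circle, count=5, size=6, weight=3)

The rule appears to be: weight ≥ 11.

Accepted, Rejected, Rejected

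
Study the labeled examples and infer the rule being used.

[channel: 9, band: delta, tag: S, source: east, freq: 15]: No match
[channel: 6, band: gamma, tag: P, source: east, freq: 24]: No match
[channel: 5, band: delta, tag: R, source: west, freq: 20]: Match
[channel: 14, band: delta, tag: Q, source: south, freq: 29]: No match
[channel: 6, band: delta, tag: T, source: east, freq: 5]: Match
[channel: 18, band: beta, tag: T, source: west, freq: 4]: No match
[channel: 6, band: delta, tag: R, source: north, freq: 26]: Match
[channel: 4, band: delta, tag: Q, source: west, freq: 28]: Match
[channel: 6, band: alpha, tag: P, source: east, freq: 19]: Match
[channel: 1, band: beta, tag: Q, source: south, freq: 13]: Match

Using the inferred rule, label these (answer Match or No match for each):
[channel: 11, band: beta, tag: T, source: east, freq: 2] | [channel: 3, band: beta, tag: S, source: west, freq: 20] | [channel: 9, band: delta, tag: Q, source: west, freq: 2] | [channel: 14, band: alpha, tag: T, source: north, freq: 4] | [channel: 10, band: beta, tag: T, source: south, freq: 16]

The pattern is that an item is 'Match' exactly when: channel ≤ 6 AND freq ≠ 24.

No match, Match, No match, No match, No match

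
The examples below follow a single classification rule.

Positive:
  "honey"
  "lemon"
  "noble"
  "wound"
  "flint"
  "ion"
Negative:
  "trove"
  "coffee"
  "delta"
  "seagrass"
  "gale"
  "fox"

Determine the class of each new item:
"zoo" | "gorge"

Negative, Negative

Rule: contains 'n'. This holds for each 'Positive' example and fails for each 'Negative' one.
"zoo" — no 'n', hence Negative.
"gorge" — no 'n', hence Negative.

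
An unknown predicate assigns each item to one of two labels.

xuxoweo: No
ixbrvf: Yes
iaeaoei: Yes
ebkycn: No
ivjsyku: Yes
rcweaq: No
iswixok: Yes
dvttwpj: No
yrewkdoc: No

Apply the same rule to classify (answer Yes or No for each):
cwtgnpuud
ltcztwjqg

No, No

The distinguishing property — contains 'i' — holds for all the 'Yes' cases and none of the 'No' cases.
cwtgnpuud: no 'i', doesn't qualify → No.
ltcztwjqg: no 'i', doesn't qualify → No.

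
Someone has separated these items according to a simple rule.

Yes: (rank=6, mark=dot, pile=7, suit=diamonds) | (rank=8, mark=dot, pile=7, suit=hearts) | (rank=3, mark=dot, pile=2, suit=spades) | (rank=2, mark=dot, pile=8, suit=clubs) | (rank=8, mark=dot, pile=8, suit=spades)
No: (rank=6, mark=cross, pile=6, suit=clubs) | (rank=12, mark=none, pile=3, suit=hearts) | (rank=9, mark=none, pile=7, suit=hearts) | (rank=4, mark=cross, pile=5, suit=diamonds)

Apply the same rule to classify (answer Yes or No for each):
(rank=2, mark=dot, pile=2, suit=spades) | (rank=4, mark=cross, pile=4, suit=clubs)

Yes, No

All 'Yes' examples share one property — mark is dot — and every 'No' example lacks it.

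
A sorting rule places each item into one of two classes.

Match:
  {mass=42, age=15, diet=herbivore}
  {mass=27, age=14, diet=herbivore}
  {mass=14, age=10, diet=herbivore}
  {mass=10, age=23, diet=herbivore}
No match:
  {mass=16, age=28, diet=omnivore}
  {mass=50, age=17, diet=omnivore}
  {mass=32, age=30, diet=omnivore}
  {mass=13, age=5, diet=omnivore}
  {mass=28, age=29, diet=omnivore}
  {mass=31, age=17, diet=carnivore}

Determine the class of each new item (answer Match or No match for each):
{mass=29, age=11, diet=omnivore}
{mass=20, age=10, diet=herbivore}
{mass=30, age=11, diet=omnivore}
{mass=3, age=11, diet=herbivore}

All 'Match' examples share one property — diet is herbivore — and every 'No match' example lacks it.

No match, Match, No match, Match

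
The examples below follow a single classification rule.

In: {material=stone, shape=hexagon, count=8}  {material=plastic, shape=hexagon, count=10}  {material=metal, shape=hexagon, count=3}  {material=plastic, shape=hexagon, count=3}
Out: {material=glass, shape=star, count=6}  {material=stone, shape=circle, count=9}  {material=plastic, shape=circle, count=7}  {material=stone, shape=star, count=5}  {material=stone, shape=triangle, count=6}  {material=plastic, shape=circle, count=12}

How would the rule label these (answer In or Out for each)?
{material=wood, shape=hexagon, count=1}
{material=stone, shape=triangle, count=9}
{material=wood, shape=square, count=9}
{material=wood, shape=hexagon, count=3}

In, Out, Out, In

The classifier is using: shape is hexagon.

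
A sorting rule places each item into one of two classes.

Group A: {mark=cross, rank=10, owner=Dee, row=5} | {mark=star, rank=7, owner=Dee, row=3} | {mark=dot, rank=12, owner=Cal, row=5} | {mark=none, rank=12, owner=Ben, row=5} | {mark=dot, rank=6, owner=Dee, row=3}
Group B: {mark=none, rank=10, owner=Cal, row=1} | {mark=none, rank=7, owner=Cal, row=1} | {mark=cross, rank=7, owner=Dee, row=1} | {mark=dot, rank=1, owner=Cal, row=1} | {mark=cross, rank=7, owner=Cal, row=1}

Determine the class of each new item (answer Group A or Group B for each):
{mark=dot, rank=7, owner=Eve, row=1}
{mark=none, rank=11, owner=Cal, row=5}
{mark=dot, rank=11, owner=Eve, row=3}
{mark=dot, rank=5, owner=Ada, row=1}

'Group A' ⟺ row ≥ 3.
{mark=dot, rank=7, owner=Eve, row=1}: row = 1 — does not fit, so Group B.
{mark=none, rank=11, owner=Cal, row=5}: row = 5 — has this property, so Group A.
{mark=dot, rank=11, owner=Eve, row=3}: row = 3 — has this property, so Group A.
{mark=dot, rank=5, owner=Ada, row=1}: row = 1 — does not fit, so Group B.

Group B, Group A, Group A, Group B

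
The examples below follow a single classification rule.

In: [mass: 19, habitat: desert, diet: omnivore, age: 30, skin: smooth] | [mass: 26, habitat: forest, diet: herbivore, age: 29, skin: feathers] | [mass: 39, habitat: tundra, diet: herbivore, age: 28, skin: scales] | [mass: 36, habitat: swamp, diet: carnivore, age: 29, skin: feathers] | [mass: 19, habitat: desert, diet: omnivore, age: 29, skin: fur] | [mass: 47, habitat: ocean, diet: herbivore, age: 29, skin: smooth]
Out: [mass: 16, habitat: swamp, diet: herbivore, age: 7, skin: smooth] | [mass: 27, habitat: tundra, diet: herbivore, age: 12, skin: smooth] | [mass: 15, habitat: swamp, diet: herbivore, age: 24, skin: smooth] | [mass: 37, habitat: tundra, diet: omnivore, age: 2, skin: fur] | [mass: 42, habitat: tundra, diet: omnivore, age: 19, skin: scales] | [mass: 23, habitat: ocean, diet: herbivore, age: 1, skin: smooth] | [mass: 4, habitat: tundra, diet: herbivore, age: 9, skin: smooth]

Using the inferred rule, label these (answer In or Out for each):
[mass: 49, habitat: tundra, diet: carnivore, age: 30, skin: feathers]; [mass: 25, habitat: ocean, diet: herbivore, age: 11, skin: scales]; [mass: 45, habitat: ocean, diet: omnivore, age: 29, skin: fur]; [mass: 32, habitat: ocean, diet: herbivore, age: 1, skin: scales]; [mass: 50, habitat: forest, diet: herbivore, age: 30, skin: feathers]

In, Out, In, Out, In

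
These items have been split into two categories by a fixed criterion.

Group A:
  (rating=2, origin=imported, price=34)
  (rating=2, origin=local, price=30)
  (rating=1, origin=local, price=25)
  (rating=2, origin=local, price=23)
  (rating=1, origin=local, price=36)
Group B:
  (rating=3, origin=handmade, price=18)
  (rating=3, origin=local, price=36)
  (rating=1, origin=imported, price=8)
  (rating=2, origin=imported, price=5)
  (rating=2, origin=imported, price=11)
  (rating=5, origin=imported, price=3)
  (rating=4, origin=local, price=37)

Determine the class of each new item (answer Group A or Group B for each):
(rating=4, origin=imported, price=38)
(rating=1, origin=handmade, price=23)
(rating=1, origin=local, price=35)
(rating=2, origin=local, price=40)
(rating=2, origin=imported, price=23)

Group B, Group A, Group A, Group A, Group A

A rule that fits every label: price ≥ 18 AND rating ≤ 2 — true of each 'Group A' example, false of each 'Group B' one.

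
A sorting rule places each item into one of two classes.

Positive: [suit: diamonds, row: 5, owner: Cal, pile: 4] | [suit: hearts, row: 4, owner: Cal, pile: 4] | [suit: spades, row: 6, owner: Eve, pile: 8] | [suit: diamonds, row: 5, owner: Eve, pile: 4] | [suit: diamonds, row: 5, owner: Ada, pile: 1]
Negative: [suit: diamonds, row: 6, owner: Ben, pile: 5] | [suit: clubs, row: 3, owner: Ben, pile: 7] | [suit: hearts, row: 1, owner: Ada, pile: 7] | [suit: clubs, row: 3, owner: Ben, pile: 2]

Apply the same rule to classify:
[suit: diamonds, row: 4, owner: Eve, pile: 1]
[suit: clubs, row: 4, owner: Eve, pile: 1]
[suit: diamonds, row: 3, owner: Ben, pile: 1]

Positive, Positive, Negative

'Positive' ⟺ pile ≠ 5 AND row ≥ 4.
Positive: [suit: diamonds, row: 4, owner: Eve, pile: 1], since pile = 1, row = 4. Positive: [suit: clubs, row: 4, owner: Eve, pile: 1], since pile = 1, row = 4. Negative: [suit: diamonds, row: 3, owner: Ben, pile: 1], since pile = 1, row = 3.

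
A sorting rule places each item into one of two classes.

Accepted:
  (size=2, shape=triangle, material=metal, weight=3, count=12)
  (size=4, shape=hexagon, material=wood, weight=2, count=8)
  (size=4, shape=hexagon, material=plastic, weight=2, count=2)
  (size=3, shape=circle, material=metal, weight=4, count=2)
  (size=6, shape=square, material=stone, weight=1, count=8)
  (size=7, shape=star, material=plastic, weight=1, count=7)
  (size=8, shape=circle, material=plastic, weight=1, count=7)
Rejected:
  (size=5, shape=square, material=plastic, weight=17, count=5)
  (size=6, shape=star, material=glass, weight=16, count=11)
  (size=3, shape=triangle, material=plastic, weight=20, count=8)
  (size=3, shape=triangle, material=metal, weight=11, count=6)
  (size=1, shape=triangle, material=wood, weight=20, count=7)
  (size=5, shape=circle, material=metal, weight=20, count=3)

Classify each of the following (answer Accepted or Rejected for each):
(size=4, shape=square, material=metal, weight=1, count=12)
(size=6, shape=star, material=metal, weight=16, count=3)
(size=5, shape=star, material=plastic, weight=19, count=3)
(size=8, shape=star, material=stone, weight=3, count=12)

Accepted, Rejected, Rejected, Accepted

Rule: weight ≤ 4. This holds for each 'Accepted' example and fails for each 'Rejected' one.
(size=4, shape=square, material=metal, weight=1, count=12): weight = 1, matches → Accepted.
(size=6, shape=star, material=metal, weight=16, count=3): weight = 16, doesn't match → Rejected.
(size=5, shape=star, material=plastic, weight=19, count=3): weight = 19, doesn't match → Rejected.
(size=8, shape=star, material=stone, weight=3, count=12): weight = 3, matches → Accepted.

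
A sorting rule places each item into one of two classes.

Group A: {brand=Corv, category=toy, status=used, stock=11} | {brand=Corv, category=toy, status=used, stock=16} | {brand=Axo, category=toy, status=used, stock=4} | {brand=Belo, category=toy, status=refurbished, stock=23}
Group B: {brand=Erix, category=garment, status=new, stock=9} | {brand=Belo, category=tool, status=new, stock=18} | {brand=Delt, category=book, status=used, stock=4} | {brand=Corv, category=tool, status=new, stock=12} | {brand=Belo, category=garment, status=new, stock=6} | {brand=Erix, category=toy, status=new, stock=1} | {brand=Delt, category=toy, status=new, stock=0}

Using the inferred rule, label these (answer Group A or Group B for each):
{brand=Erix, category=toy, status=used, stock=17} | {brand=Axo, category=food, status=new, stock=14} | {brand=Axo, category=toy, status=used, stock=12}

Group A, Group B, Group A

Every 'Group A' example satisfies: category is toy AND stock ≥ 4. None of the 'Group B' examples do.
{brand=Erix, category=toy, status=used, stock=17}: category is toy, stock = 17 — qualifies, so Group A. {brand=Axo, category=food, status=new, stock=14}: category is food, stock = 14 — fails this test, so Group B. {brand=Axo, category=toy, status=used, stock=12}: category is toy, stock = 12 — qualifies, so Group A.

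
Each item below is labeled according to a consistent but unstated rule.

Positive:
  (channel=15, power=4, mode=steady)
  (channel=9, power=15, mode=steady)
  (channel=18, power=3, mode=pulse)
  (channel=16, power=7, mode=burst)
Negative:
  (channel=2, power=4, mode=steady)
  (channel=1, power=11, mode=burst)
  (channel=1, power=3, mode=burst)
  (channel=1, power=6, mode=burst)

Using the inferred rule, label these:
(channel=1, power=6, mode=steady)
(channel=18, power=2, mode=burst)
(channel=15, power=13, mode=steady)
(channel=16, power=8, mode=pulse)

Negative, Positive, Positive, Positive

All 'Positive' examples share one property — channel ≥ 9 — and every 'Negative' example lacks it.
(channel=1, power=6, mode=steady): Negative (channel = 1).
(channel=18, power=2, mode=burst): Positive (channel = 18).
(channel=15, power=13, mode=steady): Positive (channel = 15).
(channel=16, power=8, mode=pulse): Positive (channel = 16).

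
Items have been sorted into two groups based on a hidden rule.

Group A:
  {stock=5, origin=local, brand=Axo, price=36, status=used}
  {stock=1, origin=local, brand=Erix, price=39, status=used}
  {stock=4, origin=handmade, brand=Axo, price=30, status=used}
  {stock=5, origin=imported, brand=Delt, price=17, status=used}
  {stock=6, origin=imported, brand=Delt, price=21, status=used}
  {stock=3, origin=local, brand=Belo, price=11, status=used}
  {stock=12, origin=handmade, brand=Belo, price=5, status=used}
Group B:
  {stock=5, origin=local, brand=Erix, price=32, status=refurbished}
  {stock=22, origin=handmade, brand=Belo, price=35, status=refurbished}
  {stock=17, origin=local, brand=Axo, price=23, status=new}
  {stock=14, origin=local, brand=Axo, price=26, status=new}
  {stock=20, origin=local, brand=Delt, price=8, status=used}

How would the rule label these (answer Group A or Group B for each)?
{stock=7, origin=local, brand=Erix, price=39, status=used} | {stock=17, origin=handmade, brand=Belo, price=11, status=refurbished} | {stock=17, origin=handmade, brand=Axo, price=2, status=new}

Group A, Group B, Group B

Every 'Group A' example satisfies: status is used AND stock ≤ 12. None of the 'Group B' examples do.
Group A: {stock=7, origin=local, brand=Erix, price=39, status=used}, since status is used, stock = 7. Group B: {stock=17, origin=handmade, brand=Belo, price=11, status=refurbished}, since status is refurbished, stock = 17. Group B: {stock=17, origin=handmade, brand=Axo, price=2, status=new}, since status is new, stock = 17.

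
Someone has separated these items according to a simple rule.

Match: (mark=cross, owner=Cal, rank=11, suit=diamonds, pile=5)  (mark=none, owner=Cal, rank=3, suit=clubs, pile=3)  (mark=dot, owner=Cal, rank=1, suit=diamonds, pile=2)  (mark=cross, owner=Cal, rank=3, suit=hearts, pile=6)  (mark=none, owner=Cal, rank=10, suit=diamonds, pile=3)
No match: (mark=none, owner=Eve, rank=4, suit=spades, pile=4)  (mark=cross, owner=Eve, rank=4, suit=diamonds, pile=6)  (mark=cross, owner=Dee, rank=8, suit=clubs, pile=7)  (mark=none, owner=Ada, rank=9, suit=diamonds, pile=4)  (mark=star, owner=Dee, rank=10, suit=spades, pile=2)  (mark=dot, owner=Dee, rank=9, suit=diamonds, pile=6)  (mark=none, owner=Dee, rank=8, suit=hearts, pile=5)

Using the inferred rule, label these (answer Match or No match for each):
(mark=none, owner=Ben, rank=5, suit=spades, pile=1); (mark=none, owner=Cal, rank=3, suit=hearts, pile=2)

The common property of the 'Match' items is: owner is Cal. No 'No match' item has it.
No match: (mark=none, owner=Ben, rank=5, suit=spades, pile=1), since owner is Ben.
Match: (mark=none, owner=Cal, rank=3, suit=hearts, pile=2), since owner is Cal.

No match, Match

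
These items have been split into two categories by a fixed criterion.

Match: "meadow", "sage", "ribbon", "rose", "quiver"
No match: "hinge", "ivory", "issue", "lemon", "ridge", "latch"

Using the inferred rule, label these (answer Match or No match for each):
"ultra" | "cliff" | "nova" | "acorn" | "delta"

Checking candidate rules against both groups, what survives is: even length.

No match, No match, Match, No match, No match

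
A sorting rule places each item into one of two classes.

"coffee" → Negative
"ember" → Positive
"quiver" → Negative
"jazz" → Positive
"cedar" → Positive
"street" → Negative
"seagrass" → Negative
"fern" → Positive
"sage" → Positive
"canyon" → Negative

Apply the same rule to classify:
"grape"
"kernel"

Rule: length ≤ 5. This holds for each 'Positive' example and fails for each 'Negative' one.
"grape": Positive (length 5).
"kernel": Negative (length 6).

Positive, Negative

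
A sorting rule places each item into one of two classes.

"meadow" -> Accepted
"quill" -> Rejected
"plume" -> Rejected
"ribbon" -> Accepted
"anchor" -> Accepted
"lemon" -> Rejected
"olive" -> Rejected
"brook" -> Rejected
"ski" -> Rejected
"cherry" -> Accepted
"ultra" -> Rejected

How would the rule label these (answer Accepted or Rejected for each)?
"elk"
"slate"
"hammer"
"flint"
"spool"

Rejected, Rejected, Accepted, Rejected, Rejected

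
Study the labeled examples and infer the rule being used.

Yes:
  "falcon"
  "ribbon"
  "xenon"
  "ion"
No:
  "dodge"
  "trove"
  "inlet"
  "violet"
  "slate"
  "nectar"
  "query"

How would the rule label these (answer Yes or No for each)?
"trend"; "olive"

No, No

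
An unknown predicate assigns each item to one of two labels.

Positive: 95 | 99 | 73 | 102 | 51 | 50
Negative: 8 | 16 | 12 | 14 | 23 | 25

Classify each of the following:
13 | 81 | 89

Negative, Positive, Positive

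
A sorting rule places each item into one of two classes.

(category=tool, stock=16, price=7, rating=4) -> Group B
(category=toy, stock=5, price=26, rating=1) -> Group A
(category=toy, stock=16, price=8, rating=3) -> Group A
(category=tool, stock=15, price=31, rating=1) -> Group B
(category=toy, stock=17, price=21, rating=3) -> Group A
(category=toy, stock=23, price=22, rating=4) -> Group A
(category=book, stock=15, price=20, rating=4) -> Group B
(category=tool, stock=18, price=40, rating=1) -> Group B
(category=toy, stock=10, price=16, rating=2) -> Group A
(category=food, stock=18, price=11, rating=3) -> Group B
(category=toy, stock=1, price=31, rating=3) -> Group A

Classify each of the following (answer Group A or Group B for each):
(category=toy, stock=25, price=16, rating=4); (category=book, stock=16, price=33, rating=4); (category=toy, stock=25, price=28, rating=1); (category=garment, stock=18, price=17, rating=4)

Group A, Group B, Group A, Group B

Rule: category is toy. This holds for each 'Group A' example and fails for each 'Group B' one.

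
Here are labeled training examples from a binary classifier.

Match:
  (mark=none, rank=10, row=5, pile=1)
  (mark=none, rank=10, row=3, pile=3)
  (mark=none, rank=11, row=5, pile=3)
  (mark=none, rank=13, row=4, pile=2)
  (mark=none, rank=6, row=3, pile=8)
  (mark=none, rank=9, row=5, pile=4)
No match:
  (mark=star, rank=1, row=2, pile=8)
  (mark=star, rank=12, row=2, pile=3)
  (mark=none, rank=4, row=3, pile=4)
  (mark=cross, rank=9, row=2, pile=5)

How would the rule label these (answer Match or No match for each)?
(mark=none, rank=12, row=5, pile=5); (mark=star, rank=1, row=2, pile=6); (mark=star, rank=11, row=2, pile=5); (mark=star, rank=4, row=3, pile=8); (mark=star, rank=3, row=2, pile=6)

The pattern is that an item is 'Match' exactly when: mark is none AND rank ≥ 6.

Match, No match, No match, No match, No match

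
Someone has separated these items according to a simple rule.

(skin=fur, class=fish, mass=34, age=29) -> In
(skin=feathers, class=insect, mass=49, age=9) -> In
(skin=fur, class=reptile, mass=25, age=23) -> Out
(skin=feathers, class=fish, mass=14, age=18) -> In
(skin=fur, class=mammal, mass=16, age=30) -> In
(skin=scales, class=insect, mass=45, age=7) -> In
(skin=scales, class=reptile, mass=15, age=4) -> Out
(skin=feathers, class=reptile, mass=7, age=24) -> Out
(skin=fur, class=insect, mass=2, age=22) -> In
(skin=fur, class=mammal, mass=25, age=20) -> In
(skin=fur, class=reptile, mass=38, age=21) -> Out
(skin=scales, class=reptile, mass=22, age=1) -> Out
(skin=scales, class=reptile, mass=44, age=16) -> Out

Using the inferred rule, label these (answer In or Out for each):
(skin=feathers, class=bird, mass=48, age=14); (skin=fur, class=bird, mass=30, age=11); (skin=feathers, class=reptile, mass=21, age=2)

In, In, Out

The simplest hypothesis consistent with all the labels is: class is not reptile.
(skin=feathers, class=bird, mass=48, age=14): In (class is bird). (skin=fur, class=bird, mass=30, age=11): In (class is bird). (skin=feathers, class=reptile, mass=21, age=2): Out (class is reptile).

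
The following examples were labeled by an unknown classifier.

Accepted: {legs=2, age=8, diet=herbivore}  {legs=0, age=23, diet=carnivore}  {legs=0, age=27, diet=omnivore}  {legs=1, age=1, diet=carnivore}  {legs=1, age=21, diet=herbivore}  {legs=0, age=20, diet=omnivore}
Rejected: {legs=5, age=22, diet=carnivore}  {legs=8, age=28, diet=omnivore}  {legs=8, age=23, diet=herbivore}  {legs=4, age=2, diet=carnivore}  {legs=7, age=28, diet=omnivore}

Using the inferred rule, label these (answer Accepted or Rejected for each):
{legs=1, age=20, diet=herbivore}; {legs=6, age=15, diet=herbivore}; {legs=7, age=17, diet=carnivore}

Accepted, Rejected, Rejected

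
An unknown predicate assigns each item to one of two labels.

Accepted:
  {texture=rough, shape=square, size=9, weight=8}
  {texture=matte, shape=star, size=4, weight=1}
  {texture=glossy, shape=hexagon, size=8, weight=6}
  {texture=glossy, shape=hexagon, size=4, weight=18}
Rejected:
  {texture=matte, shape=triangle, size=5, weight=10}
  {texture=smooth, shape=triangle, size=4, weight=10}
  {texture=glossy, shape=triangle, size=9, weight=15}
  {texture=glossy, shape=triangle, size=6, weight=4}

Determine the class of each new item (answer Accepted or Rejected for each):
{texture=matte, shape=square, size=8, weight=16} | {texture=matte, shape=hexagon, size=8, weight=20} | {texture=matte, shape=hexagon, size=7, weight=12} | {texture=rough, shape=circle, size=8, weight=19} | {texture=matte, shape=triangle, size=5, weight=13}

Accepted, Accepted, Accepted, Accepted, Rejected

Looking at the examples, the only property every 'Accepted' case has and every 'Rejected' case lacks is: shape is not triangle.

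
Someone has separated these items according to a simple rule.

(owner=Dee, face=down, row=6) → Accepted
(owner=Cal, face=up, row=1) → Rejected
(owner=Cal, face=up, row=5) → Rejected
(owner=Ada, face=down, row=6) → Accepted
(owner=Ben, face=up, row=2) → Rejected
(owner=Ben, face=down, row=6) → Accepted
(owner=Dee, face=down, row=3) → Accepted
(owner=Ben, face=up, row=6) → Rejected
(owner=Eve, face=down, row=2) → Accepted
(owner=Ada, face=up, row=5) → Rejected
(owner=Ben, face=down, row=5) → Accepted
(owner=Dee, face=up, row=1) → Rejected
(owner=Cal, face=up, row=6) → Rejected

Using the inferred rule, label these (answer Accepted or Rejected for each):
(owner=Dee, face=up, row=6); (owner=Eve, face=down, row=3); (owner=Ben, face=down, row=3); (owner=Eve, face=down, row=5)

Rejected, Accepted, Accepted, Accepted

One predicate separates the groups cleanly: face is down.
(owner=Dee, face=up, row=6): face is up — doesn't match, so Rejected. (owner=Eve, face=down, row=3): face is down — matches, so Accepted. (owner=Ben, face=down, row=3): face is down — matches, so Accepted. (owner=Eve, face=down, row=5): face is down — matches, so Accepted.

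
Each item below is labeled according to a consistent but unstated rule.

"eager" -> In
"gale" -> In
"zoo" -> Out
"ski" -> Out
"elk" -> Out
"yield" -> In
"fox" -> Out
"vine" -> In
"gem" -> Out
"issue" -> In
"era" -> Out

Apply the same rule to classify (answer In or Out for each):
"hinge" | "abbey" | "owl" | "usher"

All 'In' examples share one property — length ≥ 4 — and every 'Out' example lacks it.
"hinge" → length 5 → In.
"abbey" → length 5 → In.
"owl" → length 3 → Out.
"usher" → length 5 → In.

In, In, Out, In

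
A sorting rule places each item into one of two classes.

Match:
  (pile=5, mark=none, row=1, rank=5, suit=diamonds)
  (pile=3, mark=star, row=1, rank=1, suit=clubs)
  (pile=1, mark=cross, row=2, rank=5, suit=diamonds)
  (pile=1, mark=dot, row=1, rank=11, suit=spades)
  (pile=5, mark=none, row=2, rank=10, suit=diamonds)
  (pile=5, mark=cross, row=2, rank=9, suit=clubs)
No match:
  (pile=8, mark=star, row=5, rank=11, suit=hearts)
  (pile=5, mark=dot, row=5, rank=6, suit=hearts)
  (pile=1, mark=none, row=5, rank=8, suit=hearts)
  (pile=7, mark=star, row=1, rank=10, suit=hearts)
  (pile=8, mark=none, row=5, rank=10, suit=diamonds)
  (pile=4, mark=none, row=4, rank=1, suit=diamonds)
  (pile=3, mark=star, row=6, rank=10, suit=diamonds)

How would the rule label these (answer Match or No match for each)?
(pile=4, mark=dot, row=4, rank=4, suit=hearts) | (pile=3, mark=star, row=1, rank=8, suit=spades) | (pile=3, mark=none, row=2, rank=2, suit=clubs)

No match, Match, Match

The rule appears to be: row ≤ 2 AND pile ≤ 5.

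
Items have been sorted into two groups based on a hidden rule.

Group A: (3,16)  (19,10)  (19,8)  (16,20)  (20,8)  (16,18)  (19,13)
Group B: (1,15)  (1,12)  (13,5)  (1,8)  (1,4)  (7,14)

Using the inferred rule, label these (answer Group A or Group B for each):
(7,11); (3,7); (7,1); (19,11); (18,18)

Group B, Group B, Group B, Group A, Group A

The rule appears to be: max ≥ 16.
(7,11): max 11, doesn't qualify → Group B.
(3,7): max 7, doesn't qualify → Group B.
(7,1): max 7, doesn't qualify → Group B.
(19,11): max 19, satisfies this → Group A.
(18,18): max 18, satisfies this → Group A.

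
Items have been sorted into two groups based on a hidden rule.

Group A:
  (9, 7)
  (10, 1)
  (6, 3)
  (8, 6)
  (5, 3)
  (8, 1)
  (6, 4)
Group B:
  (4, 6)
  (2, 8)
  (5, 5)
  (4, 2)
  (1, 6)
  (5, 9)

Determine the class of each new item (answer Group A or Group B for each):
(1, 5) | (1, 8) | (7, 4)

A rule that fits every label: first > second AND sum ≥ 7 — true of each 'Group A' example, false of each 'Group B' one.

Group B, Group B, Group A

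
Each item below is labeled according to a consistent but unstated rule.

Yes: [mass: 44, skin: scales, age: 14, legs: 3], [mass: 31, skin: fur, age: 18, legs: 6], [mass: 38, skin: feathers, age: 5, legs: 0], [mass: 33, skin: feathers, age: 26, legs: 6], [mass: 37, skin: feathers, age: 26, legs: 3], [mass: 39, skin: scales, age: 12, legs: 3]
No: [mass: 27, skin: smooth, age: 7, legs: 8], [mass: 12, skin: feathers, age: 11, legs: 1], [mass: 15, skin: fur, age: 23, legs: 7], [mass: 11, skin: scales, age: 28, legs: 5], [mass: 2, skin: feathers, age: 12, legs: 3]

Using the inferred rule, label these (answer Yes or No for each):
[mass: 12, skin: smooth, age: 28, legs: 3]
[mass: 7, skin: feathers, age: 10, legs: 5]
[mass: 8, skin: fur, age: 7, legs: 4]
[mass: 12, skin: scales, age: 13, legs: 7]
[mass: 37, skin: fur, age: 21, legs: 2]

The common property of the 'Yes' items is: mass ≥ 31. No 'No' item has it.

No, No, No, No, Yes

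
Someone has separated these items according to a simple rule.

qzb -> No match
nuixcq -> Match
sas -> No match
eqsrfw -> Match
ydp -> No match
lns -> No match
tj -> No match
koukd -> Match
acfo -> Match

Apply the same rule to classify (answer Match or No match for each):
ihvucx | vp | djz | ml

The pattern is that an item is 'Match' exactly when: length ≥ 4.
ihvucx — length 6, hence Match.
vp — length 2, hence No match.
djz — length 3, hence No match.
ml — length 2, hence No match.

Match, No match, No match, No match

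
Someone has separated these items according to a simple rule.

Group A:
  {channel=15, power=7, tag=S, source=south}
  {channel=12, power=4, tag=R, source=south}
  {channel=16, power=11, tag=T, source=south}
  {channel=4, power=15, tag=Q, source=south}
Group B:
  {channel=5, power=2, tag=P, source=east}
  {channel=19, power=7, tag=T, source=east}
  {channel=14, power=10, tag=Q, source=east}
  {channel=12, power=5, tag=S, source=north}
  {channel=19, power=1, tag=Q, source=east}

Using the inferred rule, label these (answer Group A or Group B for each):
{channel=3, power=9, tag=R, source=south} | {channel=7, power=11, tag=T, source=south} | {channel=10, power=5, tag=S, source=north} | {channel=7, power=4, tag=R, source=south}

Every 'Group A' example satisfies: source is south. None of the 'Group B' examples do.

Group A, Group A, Group B, Group A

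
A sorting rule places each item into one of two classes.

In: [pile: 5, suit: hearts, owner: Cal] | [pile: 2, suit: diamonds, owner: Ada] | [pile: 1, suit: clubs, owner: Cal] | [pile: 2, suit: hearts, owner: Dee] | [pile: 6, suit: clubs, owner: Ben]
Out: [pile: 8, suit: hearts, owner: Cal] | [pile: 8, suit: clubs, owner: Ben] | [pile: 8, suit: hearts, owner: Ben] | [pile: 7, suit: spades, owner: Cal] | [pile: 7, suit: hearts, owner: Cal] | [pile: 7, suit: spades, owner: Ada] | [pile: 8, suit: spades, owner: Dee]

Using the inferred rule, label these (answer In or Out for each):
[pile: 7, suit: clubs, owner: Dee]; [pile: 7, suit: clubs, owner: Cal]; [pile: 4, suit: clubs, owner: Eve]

Out, Out, In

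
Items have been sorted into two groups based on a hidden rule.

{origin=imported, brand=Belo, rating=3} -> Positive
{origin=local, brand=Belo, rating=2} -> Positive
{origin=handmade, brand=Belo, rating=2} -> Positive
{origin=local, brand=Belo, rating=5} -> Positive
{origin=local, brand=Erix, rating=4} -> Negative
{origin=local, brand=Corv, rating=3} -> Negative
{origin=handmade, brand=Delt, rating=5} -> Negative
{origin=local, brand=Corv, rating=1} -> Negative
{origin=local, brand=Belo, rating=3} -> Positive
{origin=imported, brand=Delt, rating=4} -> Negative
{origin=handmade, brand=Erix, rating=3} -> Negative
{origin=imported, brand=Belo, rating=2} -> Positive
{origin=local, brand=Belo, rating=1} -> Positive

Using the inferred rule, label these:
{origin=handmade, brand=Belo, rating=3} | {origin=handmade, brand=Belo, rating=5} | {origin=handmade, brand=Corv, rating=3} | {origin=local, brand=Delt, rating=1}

Looking at the examples, the only property every 'Positive' case has and every 'Negative' case lacks is: brand is Belo.
{origin=handmade, brand=Belo, rating=3}: brand is Belo — passes, so Positive.
{origin=handmade, brand=Belo, rating=5}: brand is Belo — passes, so Positive.
{origin=handmade, brand=Corv, rating=3}: brand is Corv — does not fit, so Negative.
{origin=local, brand=Delt, rating=1}: brand is Delt — does not fit, so Negative.

Positive, Positive, Negative, Negative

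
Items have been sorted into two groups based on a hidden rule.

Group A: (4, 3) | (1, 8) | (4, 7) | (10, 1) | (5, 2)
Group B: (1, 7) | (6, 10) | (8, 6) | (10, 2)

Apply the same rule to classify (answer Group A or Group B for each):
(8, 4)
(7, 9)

A rule that fits every label: sum is odd — true of each 'Group A' example, false of each 'Group B' one.
(8, 4) — 8+4 = 12, hence Group B.
(7, 9) — 7+9 = 16, hence Group B.

Group B, Group B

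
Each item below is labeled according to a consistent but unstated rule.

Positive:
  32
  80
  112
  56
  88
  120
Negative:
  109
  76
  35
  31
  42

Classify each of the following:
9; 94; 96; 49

A rule that fits every label: multiple of 8 — true of each 'Positive' example, false of each 'Negative' one.
9 → 9 = 8·1 + 1 → Negative.
94 → 94 = 8·11 + 6 → Negative.
96 → 96 = 8·12 → Positive.
49 → 49 = 8·6 + 1 → Negative.

Negative, Negative, Positive, Negative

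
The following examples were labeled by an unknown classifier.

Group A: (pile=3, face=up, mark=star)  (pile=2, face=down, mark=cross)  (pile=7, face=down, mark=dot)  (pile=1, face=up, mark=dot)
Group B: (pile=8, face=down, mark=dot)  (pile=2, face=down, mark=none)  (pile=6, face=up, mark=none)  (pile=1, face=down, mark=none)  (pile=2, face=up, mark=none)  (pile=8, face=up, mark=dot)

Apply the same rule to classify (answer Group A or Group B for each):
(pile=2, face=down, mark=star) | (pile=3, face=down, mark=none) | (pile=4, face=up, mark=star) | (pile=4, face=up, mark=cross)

Group A, Group B, Group A, Group A

Rule: mark is not none AND pile ≤ 7. This holds for each 'Group A' example and fails for each 'Group B' one.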